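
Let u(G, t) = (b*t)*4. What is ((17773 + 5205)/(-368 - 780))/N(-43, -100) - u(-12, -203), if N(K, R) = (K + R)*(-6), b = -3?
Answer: -1199722001/492492 ≈ -2436.0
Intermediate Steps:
N(K, R) = -6*K - 6*R
u(G, t) = -12*t (u(G, t) = -3*t*4 = -12*t)
((17773 + 5205)/(-368 - 780))/N(-43, -100) - u(-12, -203) = ((17773 + 5205)/(-368 - 780))/(-6*(-43) - 6*(-100)) - (-12)*(-203) = (22978/(-1148))/(258 + 600) - 1*2436 = (22978*(-1/1148))/858 - 2436 = -11489/574*1/858 - 2436 = -11489/492492 - 2436 = -1199722001/492492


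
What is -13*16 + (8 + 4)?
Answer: -196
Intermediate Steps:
-13*16 + (8 + 4) = -208 + 12 = -196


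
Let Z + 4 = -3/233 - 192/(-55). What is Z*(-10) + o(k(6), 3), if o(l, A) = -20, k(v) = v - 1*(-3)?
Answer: -37882/2563 ≈ -14.780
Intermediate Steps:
k(v) = 3 + v (k(v) = v + 3 = 3 + v)
Z = -6689/12815 (Z = -4 + (-3/233 - 192/(-55)) = -4 + (-3*1/233 - 192*(-1/55)) = -4 + (-3/233 + 192/55) = -4 + 44571/12815 = -6689/12815 ≈ -0.52197)
Z*(-10) + o(k(6), 3) = -6689/12815*(-10) - 20 = 13378/2563 - 20 = -37882/2563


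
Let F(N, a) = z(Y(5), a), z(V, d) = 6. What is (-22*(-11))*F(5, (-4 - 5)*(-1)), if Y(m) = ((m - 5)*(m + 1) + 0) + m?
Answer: 1452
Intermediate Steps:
Y(m) = m + (1 + m)*(-5 + m) (Y(m) = ((-5 + m)*(1 + m) + 0) + m = ((1 + m)*(-5 + m) + 0) + m = (1 + m)*(-5 + m) + m = m + (1 + m)*(-5 + m))
F(N, a) = 6
(-22*(-11))*F(5, (-4 - 5)*(-1)) = -22*(-11)*6 = 242*6 = 1452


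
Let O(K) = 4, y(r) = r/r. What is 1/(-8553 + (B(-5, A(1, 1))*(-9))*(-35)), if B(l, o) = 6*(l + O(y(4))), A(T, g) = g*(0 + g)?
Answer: -1/10443 ≈ -9.5758e-5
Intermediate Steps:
y(r) = 1
A(T, g) = g² (A(T, g) = g*g = g²)
B(l, o) = 24 + 6*l (B(l, o) = 6*(l + 4) = 6*(4 + l) = 24 + 6*l)
1/(-8553 + (B(-5, A(1, 1))*(-9))*(-35)) = 1/(-8553 + ((24 + 6*(-5))*(-9))*(-35)) = 1/(-8553 + ((24 - 30)*(-9))*(-35)) = 1/(-8553 - 6*(-9)*(-35)) = 1/(-8553 + 54*(-35)) = 1/(-8553 - 1890) = 1/(-10443) = -1/10443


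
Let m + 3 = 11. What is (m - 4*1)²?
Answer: 16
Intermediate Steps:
m = 8 (m = -3 + 11 = 8)
(m - 4*1)² = (8 - 4*1)² = (8 - 4)² = 4² = 16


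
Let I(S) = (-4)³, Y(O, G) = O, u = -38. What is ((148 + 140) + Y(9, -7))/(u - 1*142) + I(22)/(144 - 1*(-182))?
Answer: -6019/3260 ≈ -1.8463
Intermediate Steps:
I(S) = -64
((148 + 140) + Y(9, -7))/(u - 1*142) + I(22)/(144 - 1*(-182)) = ((148 + 140) + 9)/(-38 - 1*142) - 64/(144 - 1*(-182)) = (288 + 9)/(-38 - 142) - 64/(144 + 182) = 297/(-180) - 64/326 = 297*(-1/180) - 64*1/326 = -33/20 - 32/163 = -6019/3260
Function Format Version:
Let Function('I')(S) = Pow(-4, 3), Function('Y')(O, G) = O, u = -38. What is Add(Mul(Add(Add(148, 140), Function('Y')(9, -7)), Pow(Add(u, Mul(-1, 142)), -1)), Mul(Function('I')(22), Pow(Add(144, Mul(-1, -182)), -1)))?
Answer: Rational(-6019, 3260) ≈ -1.8463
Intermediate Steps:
Function('I')(S) = -64
Add(Mul(Add(Add(148, 140), Function('Y')(9, -7)), Pow(Add(u, Mul(-1, 142)), -1)), Mul(Function('I')(22), Pow(Add(144, Mul(-1, -182)), -1))) = Add(Mul(Add(Add(148, 140), 9), Pow(Add(-38, Mul(-1, 142)), -1)), Mul(-64, Pow(Add(144, Mul(-1, -182)), -1))) = Add(Mul(Add(288, 9), Pow(Add(-38, -142), -1)), Mul(-64, Pow(Add(144, 182), -1))) = Add(Mul(297, Pow(-180, -1)), Mul(-64, Pow(326, -1))) = Add(Mul(297, Rational(-1, 180)), Mul(-64, Rational(1, 326))) = Add(Rational(-33, 20), Rational(-32, 163)) = Rational(-6019, 3260)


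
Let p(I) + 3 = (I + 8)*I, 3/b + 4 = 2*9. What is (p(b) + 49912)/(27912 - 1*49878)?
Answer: -9782509/4305336 ≈ -2.2722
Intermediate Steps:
b = 3/14 (b = 3/(-4 + 2*9) = 3/(-4 + 18) = 3/14 ≈ 0.21429)
p(I) = -3 + I*(8 + I) (p(I) = -3 + (I + 8)*I = -3 + (8 + I)*I = -3 + I*(8 + I))
(p(b) + 49912)/(27912 - 1*49878) = ((-3 + (3/14)**2 + 8*(3/14)) + 49912)/(27912 - 1*49878) = ((-3 + 9/196 + 12/7) + 49912)/(27912 - 49878) = (-243/196 + 49912)/(-21966) = (9782509/196)*(-1/21966) = -9782509/4305336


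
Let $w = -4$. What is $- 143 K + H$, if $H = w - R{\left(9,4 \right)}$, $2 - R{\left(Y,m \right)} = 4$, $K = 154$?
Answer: $-22024$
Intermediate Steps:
$R{\left(Y,m \right)} = -2$ ($R{\left(Y,m \right)} = 2 - 4 = -2$)
$H = -2$ ($H = -4 - -2 = -4 + 2 = -2$)
$- 143 K + H = \left(-143\right) 154 - 2 = -22022 - 2 = -22024$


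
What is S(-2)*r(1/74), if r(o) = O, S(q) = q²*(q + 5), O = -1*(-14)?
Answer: 168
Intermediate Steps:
O = 14
S(q) = q²*(5 + q)
r(o) = 14
S(-2)*r(1/74) = ((-2)²*(5 - 2))*14 = (4*3)*14 = 12*14 = 168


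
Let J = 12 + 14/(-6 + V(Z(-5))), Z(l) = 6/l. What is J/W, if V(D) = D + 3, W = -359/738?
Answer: -6396/359 ≈ -17.816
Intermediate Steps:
W = -359/738 (W = -359*1/738 = -359/738 ≈ -0.48645)
V(D) = 3 + D
J = 26/3 (J = 12 + 14/(-6 + (3 + 6/(-5))) = 12 + 14/(-6 + (3 + 6*(-⅕))) = 12 + 14/(-6 + (3 - 6/5)) = 12 + 14/(-6 + 9/5) = 12 + 14/(-21/5) = 12 - 5/21*14 = 12 - 10/3 = 26/3 ≈ 8.6667)
J/W = 26/(3*(-359/738)) = (26/3)*(-738/359) = -6396/359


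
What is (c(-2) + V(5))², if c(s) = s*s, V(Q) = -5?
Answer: 1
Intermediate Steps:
c(s) = s²
(c(-2) + V(5))² = ((-2)² - 5)² = (4 - 5)² = (-1)² = 1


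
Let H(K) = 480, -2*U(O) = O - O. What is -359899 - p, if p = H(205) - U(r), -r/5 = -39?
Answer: -360379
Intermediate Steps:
r = 195 (r = -5*(-39) = 195)
U(O) = 0 (U(O) = -(O - O)/2 = -1/2*0 = 0)
p = 480 (p = 480 - 1*0 = 480 + 0 = 480)
-359899 - p = -359899 - 1*480 = -359899 - 480 = -360379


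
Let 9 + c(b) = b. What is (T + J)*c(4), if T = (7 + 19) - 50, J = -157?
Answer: 905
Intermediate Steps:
c(b) = -9 + b
T = -24 (T = 26 - 50 = -24)
(T + J)*c(4) = (-24 - 157)*(-9 + 4) = -181*(-5) = 905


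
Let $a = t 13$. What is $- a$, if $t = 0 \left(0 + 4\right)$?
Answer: $0$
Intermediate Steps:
$t = 0$ ($t = 0 \cdot 4 = 0$)
$a = 0$ ($a = 0 \cdot 13 = 0$)
$- a = \left(-1\right) 0 = 0$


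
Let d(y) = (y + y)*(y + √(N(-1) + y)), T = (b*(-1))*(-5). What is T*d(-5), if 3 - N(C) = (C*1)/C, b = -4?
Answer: -1000 + 200*I*√3 ≈ -1000.0 + 346.41*I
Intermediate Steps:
N(C) = 2 (N(C) = 3 - C*1/C = 3 - C/C = 3 - 1*1 = 3 - 1 = 2)
T = -20 (T = -4*(-1)*(-5) = 4*(-5) = -20)
d(y) = 2*y*(y + √(2 + y)) (d(y) = (y + y)*(y + √(2 + y)) = (2*y)*(y + √(2 + y)) = 2*y*(y + √(2 + y)))
T*d(-5) = -40*(-5)*(-5 + √(2 - 5)) = -40*(-5)*(-5 + √(-3)) = -40*(-5)*(-5 + I*√3) = -20*(50 - 10*I*√3) = -1000 + 200*I*√3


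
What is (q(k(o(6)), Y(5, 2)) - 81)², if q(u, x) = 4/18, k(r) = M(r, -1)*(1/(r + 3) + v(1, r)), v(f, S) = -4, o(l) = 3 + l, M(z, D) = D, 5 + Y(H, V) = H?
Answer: 528529/81 ≈ 6525.0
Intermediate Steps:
Y(H, V) = -5 + H
k(r) = 4 - 1/(3 + r) (k(r) = -(1/(r + 3) - 4) = -(1/(3 + r) - 4) = -(-4 + 1/(3 + r)) = 4 - 1/(3 + r))
q(u, x) = 2/9 (q(u, x) = 4*(1/18) = 2/9)
(q(k(o(6)), Y(5, 2)) - 81)² = (2/9 - 81)² = (-727/9)² = 528529/81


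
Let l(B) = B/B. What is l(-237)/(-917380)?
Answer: -1/917380 ≈ -1.0901e-6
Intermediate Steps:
l(B) = 1
l(-237)/(-917380) = 1/(-917380) = 1*(-1/917380) = -1/917380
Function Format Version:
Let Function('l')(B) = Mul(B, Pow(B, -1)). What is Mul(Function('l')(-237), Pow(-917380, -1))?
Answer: Rational(-1, 917380) ≈ -1.0901e-6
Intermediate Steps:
Function('l')(B) = 1
Mul(Function('l')(-237), Pow(-917380, -1)) = Mul(1, Pow(-917380, -1)) = Mul(1, Rational(-1, 917380)) = Rational(-1, 917380)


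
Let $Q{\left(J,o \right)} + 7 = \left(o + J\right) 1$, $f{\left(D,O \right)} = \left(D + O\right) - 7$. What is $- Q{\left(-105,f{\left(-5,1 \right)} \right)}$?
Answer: $123$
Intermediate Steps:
$f{\left(D,O \right)} = -7 + D + O$
$Q{\left(J,o \right)} = -7 + J + o$ ($Q{\left(J,o \right)} = -7 + \left(o + J\right) 1 = -7 + \left(J + o\right) 1 = -7 + \left(J + o\right) = -7 + J + o$)
$- Q{\left(-105,f{\left(-5,1 \right)} \right)} = - (-7 - 105 - 11) = \left(-1\right) \left(-123\right) = 123$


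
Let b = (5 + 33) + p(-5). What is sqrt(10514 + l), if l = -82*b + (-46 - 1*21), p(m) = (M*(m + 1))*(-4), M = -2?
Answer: sqrt(9955) ≈ 99.775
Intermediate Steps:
p(m) = 8 + 8*m (p(m) = -2*(m + 1)*(-4) = -2*(1 + m)*(-4) = (-2 - 2*m)*(-4) = 8 + 8*m)
b = 6 (b = (5 + 33) + (8 + 8*(-5)) = 38 + (8 - 40) = 38 - 32 = 6)
l = -559 (l = -82*6 + (-46 - 1*21) = -492 + (-46 - 21) = -492 - 67 = -559)
sqrt(10514 + l) = sqrt(10514 - 559) = sqrt(9955)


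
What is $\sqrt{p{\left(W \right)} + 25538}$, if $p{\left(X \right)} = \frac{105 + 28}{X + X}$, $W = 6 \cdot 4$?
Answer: $\frac{\sqrt{3677871}}{12} \approx 159.81$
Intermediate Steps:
$W = 24$
$p{\left(X \right)} = \frac{133}{2 X}$
$\sqrt{p{\left(W \right)} + 25538} = \sqrt{\frac{133}{2 \cdot 24} + 25538} = \sqrt{\frac{133}{2} \cdot \frac{1}{24} + 25538} = \sqrt{\frac{133}{48} + 25538} = \sqrt{\frac{1225957}{48}} = \frac{\sqrt{3677871}}{12}$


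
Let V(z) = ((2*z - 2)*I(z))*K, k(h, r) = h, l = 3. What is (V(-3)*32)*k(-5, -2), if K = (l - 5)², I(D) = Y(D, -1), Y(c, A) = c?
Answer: -15360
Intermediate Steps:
I(D) = D
K = 4 (K = (3 - 5)² = (-2)² = 4)
V(z) = 4*z*(-2 + 2*z) (V(z) = ((2*z - 2)*z)*4 = ((-2 + 2*z)*z)*4 = (z*(-2 + 2*z))*4 = 4*z*(-2 + 2*z))
(V(-3)*32)*k(-5, -2) = ((8*(-3)*(-1 - 3))*32)*(-5) = ((8*(-3)*(-4))*32)*(-5) = (96*32)*(-5) = 3072*(-5) = -15360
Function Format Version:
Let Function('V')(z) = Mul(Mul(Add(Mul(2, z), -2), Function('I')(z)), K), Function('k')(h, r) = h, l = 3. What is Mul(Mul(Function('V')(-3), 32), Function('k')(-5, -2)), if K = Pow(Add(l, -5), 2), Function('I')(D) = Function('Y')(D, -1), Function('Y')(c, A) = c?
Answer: -15360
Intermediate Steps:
Function('I')(D) = D
K = 4 (K = Pow(Add(3, -5), 2) = Pow(-2, 2) = 4)
Function('V')(z) = Mul(4, z, Add(-2, Mul(2, z))) (Function('V')(z) = Mul(Mul(Add(Mul(2, z), -2), z), 4) = Mul(Mul(Add(-2, Mul(2, z)), z), 4) = Mul(Mul(z, Add(-2, Mul(2, z))), 4) = Mul(4, z, Add(-2, Mul(2, z))))
Mul(Mul(Function('V')(-3), 32), Function('k')(-5, -2)) = Mul(Mul(Mul(8, -3, Add(-1, -3)), 32), -5) = Mul(Mul(Mul(8, -3, -4), 32), -5) = Mul(Mul(96, 32), -5) = Mul(3072, -5) = -15360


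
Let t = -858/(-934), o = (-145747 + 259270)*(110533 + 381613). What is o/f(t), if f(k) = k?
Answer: 8697079599062/143 ≈ 6.0819e+10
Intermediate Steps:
o = 55869890358 (o = 113523*492146 = 55869890358)
t = 429/467 (t = -858*(-1/934) = 429/467 ≈ 0.91863)
o/f(t) = 55869890358/(429/467) = 55869890358*(467/429) = 8697079599062/143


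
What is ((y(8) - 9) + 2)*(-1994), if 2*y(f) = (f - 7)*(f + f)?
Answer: -1994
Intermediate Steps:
y(f) = f*(-7 + f) (y(f) = ((f - 7)*(f + f))/2 = ((-7 + f)*(2*f))/2 = (2*f*(-7 + f))/2 = f*(-7 + f))
((y(8) - 9) + 2)*(-1994) = ((8*(-7 + 8) - 9) + 2)*(-1994) = ((8*1 - 9) + 2)*(-1994) = ((8 - 9) + 2)*(-1994) = (-1 + 2)*(-1994) = 1*(-1994) = -1994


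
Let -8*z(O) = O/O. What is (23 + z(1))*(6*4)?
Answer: 549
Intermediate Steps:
z(O) = -⅛ (z(O) = -O/(8*O) = -⅛*1 = -⅛)
(23 + z(1))*(6*4) = (23 - ⅛)*(6*4) = (183/8)*24 = 549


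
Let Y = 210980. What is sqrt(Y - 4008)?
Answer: 2*sqrt(51743) ≈ 454.94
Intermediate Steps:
sqrt(Y - 4008) = sqrt(210980 - 4008) = sqrt(206972) = 2*sqrt(51743)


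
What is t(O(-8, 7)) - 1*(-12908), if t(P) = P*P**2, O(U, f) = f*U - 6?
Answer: -225420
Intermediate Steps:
O(U, f) = -6 + U*f (O(U, f) = U*f - 6 = -6 + U*f)
t(P) = P**3
t(O(-8, 7)) - 1*(-12908) = (-6 - 8*7)**3 - 1*(-12908) = (-6 - 56)**3 + 12908 = (-62)**3 + 12908 = -238328 + 12908 = -225420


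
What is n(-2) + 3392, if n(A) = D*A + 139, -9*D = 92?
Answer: 31963/9 ≈ 3551.4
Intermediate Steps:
D = -92/9 (D = -⅑*92 = -92/9 ≈ -10.222)
n(A) = 139 - 92*A/9 (n(A) = -92*A/9 + 139 = 139 - 92*A/9)
n(-2) + 3392 = (139 - 92/9*(-2)) + 3392 = (139 + 184/9) + 3392 = 1435/9 + 3392 = 31963/9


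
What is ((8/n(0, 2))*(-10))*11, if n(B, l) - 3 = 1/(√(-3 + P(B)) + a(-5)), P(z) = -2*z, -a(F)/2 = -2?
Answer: 880*(-√3 + 4*I)/(-13*I + 3*√3) ≈ -273.88 - 7.7766*I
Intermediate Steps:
a(F) = 4 (a(F) = -2*(-2) = 4)
n(B, l) = 3 + 1/(4 + √(-3 - 2*B)) (n(B, l) = 3 + 1/(√(-3 - 2*B) + 4) = 3 + 1/(4 + √(-3 - 2*B)))
((8/n(0, 2))*(-10))*11 = ((8/(((13 + 3*√(-3 - 2*0))/(4 + √(-3 - 2*0)))))*(-10))*11 = ((8/(((13 + 3*√(-3 + 0))/(4 + √(-3 + 0)))))*(-10))*11 = ((8/(((13 + 3*√(-3))/(4 + √(-3)))))*(-10))*11 = ((8/(((13 + 3*(I*√3))/(4 + I*√3))))*(-10))*11 = ((8/(((13 + 3*I*√3)/(4 + I*√3))))*(-10))*11 = ((8*((4 + I*√3)/(13 + 3*I*√3)))*(-10))*11 = ((8*(4 + I*√3)/(13 + 3*I*√3))*(-10))*11 = -80*(4 + I*√3)/(13 + 3*I*√3)*11 = -880*(4 + I*√3)/(13 + 3*I*√3)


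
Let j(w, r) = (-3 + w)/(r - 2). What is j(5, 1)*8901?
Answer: -17802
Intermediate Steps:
j(w, r) = (-3 + w)/(-2 + r)
j(5, 1)*8901 = ((-3 + 5)/(-2 + 1))*8901 = (2/(-1))*8901 = -1*2*8901 = -2*8901 = -17802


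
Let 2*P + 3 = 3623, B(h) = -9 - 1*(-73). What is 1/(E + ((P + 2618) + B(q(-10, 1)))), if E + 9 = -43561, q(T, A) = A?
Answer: -1/39078 ≈ -2.5590e-5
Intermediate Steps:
B(h) = 64 (B(h) = -9 + 73 = 64)
P = 1810 (P = -3/2 + (½)*3623 = -3/2 + 3623/2 = 1810)
E = -43570 (E = -9 - 43561 = -43570)
1/(E + ((P + 2618) + B(q(-10, 1)))) = 1/(-43570 + ((1810 + 2618) + 64)) = 1/(-43570 + (4428 + 64)) = 1/(-43570 + 4492) = 1/(-39078) = -1/39078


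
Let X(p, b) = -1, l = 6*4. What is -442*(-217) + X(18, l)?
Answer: 95913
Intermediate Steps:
l = 24
-442*(-217) + X(18, l) = -442*(-217) - 1 = 95914 - 1 = 95913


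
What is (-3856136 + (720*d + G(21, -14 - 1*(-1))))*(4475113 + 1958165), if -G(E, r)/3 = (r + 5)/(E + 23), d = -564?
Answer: -301620186064860/11 ≈ -2.7420e+13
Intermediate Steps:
G(E, r) = -3*(5 + r)/(23 + E) (G(E, r) = -3*(r + 5)/(E + 23) = -3*(5 + r)/(23 + E))
(-3856136 + (720*d + G(21, -14 - 1*(-1))))*(4475113 + 1958165) = (-3856136 + (720*(-564) + 3*(-5 - (-14 - 1*(-1)))/(23 + 21)))*(4475113 + 1958165) = (-3856136 + (-406080 + 3*(-5 - (-14 + 1))/44))*6433278 = (-3856136 + (-406080 + 3*(1/44)*(-5 - 1*(-13))))*6433278 = (-3856136 + (-406080 + 3*(1/44)*(-5 + 13)))*6433278 = (-3856136 + (-406080 + 3*(1/44)*8))*6433278 = (-3856136 + (-406080 + 6/11))*6433278 = (-3856136 - 4466874/11)*6433278 = -46884370/11*6433278 = -301620186064860/11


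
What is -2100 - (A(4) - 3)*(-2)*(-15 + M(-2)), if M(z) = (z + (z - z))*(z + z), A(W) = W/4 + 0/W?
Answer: -2072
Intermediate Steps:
A(W) = W/4 (A(W) = W*(¼) + 0 = W/4 + 0 = W/4)
M(z) = 2*z² (M(z) = (z + 0)*(2*z) = z*(2*z) = 2*z²)
-2100 - (A(4) - 3)*(-2)*(-15 + M(-2)) = -2100 - ((¼)*4 - 3)*(-2)*(-15 + 2*(-2)²) = -2100 - (1 - 3)*(-2)*(-15 + 2*4) = -2100 - (-2*(-2))*(-15 + 8) = -2100 - 4*(-7) = -2100 - 1*(-28) = -2100 + 28 = -2072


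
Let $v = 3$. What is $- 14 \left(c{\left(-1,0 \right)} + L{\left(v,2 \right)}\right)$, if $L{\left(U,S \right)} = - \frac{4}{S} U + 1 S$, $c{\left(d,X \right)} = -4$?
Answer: $112$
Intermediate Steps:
$L{\left(U,S \right)} = S - \frac{4 U}{S}$ ($L{\left(U,S \right)} = - \frac{4 U}{S} + S = S - \frac{4 U}{S}$)
$- 14 \left(c{\left(-1,0 \right)} + L{\left(v,2 \right)}\right) = - 14 \left(-4 + \left(2 - \frac{12}{2}\right)\right) = - 14 \left(-4 + \left(2 - 12 \cdot \frac{1}{2}\right)\right) = - 14 \left(-4 + \left(2 - 6\right)\right) = - 14 \left(-4 - 4\right) = \left(-14\right) \left(-8\right) = 112$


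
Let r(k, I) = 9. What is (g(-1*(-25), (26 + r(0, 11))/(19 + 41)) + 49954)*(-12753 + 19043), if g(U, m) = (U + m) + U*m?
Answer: 943389925/3 ≈ 3.1446e+8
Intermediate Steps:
g(U, m) = U + m + U*m
(g(-1*(-25), (26 + r(0, 11))/(19 + 41)) + 49954)*(-12753 + 19043) = ((-1*(-25) + (26 + 9)/(19 + 41) + (-1*(-25))*((26 + 9)/(19 + 41))) + 49954)*(-12753 + 19043) = ((25 + 35/60 + 25*(35/60)) + 49954)*6290 = ((25 + 35*(1/60) + 25*(35*(1/60))) + 49954)*6290 = ((25 + 7/12 + 25*(7/12)) + 49954)*6290 = ((25 + 7/12 + 175/12) + 49954)*6290 = (241/6 + 49954)*6290 = (299965/6)*6290 = 943389925/3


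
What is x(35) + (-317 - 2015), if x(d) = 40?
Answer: -2292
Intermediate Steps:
x(35) + (-317 - 2015) = 40 + (-317 - 2015) = 40 - 2332 = -2292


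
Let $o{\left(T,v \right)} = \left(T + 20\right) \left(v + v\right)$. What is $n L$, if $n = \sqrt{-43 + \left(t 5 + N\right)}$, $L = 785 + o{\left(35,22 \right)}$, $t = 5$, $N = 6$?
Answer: $6410 i \sqrt{3} \approx 11102.0 i$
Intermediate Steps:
$o{\left(T,v \right)} = 2 v \left(20 + T\right)$ ($o{\left(T,v \right)} = \left(20 + T\right) 2 v = 2 v \left(20 + T\right)$)
$L = 3205$ ($L = 785 + 2 \cdot 22 \left(20 + 35\right) = 785 + 2 \cdot 22 \cdot 55 = 785 + 2420 = 3205$)
$n = 2 i \sqrt{3}$ ($n = \sqrt{-43 + \left(5 \cdot 5 + 6\right)} = \sqrt{-43 + \left(25 + 6\right)} = \sqrt{-43 + 31} = \sqrt{-12} = 2 i \sqrt{3} \approx 3.4641 i$)
$n L = 2 i \sqrt{3} \cdot 3205 = 6410 i \sqrt{3}$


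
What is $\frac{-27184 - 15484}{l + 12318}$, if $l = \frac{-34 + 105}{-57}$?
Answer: $- \frac{2432076}{702055} \approx -3.4642$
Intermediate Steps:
$l = - \frac{71}{57}$ ($l = \left(- \frac{1}{57}\right) 71 = - \frac{71}{57} \approx -1.2456$)
$\frac{-27184 - 15484}{l + 12318} = \frac{-27184 - 15484}{- \frac{71}{57} + 12318} = - \frac{42668}{\frac{702055}{57}} = \left(-42668\right) \frac{57}{702055} = - \frac{2432076}{702055}$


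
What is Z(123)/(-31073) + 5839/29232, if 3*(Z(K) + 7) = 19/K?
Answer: 1063881857/5320194768 ≈ 0.19997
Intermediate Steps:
Z(K) = -7 + 19/(3*K) (Z(K) = -7 + (19/K)/3 = -7 + 19/(3*K))
Z(123)/(-31073) + 5839/29232 = (-7 + (19/3)/123)/(-31073) + 5839/29232 = (-7 + (19/3)*(1/123))*(-1/31073) + 5839*(1/29232) = (-7 + 19/369)*(-1/31073) + 5839/29232 = -2564/369*(-1/31073) + 5839/29232 = 2564/11465937 + 5839/29232 = 1063881857/5320194768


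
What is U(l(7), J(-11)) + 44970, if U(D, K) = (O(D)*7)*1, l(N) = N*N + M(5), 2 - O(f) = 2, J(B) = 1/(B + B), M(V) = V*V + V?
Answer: 44970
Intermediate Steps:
M(V) = V + V**2 (M(V) = V**2 + V = V + V**2)
J(B) = 1/(2*B)
O(f) = 0 (O(f) = 2 - 1*2 = 2 - 2 = 0)
l(N) = 30 + N**2 (l(N) = N*N + 5*(1 + 5) = N**2 + 5*6 = N**2 + 30 = 30 + N**2)
U(D, K) = 0 (U(D, K) = (0*7)*1 = 0*1 = 0)
U(l(7), J(-11)) + 44970 = 0 + 44970 = 44970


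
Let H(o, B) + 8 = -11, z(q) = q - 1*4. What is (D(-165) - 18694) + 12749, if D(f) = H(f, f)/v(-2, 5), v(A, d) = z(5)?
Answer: -5964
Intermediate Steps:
z(q) = -4 + q (z(q) = q - 4 = -4 + q)
H(o, B) = -19 (H(o, B) = -8 - 11 = -19)
v(A, d) = 1 (v(A, d) = -4 + 5 = 1)
D(f) = -19 (D(f) = -19/1 = -19*1 = -19)
(D(-165) - 18694) + 12749 = (-19 - 18694) + 12749 = -18713 + 12749 = -5964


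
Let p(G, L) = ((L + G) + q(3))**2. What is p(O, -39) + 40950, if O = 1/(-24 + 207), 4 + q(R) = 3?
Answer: 1424942311/33489 ≈ 42550.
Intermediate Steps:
q(R) = -1 (q(R) = -4 + 3 = -1)
O = 1/183 ≈ 0.0054645
p(G, L) = (-1 + G + L)**2 (p(G, L) = ((L + G) - 1)**2 = ((G + L) - 1)**2 = (-1 + G + L)**2)
p(O, -39) + 40950 = (-1 + 1/183 - 39)**2 + 40950 = (-7319/183)**2 + 40950 = 53567761/33489 + 40950 = 1424942311/33489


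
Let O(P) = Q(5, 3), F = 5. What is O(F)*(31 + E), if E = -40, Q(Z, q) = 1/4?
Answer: -9/4 ≈ -2.2500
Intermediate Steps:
Q(Z, q) = ¼
O(P) = ¼
O(F)*(31 + E) = (31 - 40)/4 = (¼)*(-9) = -9/4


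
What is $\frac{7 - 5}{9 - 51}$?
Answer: $- \frac{1}{21} \approx -0.047619$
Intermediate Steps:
$\frac{7 - 5}{9 - 51} = \frac{2}{-42} = 2 \left(- \frac{1}{42}\right) = - \frac{1}{21}$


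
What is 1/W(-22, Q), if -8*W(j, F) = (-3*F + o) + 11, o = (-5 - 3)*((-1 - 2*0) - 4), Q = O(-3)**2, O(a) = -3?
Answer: -1/3 ≈ -0.33333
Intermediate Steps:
Q = 9 (Q = (-3)**2 = 9)
o = 40 (o = -8*((-1 + 0) - 4) = -8*(-1 - 4) = -8*(-5) = 40)
W(j, F) = -51/8 + 3*F/8 (W(j, F) = -((-3*F + 40) + 11)/8 = -((40 - 3*F) + 11)/8 = -(51 - 3*F)/8 = -51/8 + 3*F/8)
1/W(-22, Q) = 1/(-51/8 + (3/8)*9) = 1/(-51/8 + 27/8) = 1/(-3) = -1/3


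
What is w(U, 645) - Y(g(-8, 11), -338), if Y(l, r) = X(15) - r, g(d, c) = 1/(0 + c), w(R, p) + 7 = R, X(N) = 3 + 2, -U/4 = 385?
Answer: -1890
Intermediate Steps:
U = -1540 (U = -4*385 = -1540)
X(N) = 5
w(R, p) = -7 + R
g(d, c) = 1/c
Y(l, r) = 5 - r
w(U, 645) - Y(g(-8, 11), -338) = (-7 - 1540) - (5 - 1*(-338)) = -1547 - (5 + 338) = -1547 - 1*343 = -1547 - 343 = -1890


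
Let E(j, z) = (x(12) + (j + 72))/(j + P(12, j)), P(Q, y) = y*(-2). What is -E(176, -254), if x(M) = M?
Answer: 65/44 ≈ 1.4773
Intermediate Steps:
P(Q, y) = -2*y
E(j, z) = -(84 + j)/j (E(j, z) = (12 + (j + 72))/(j - 2*j) = (12 + (72 + j))/((-j)) = (84 + j)*(-1/j) = -(84 + j)/j)
-E(176, -254) = -(-84 - 1*176)/176 = -(-84 - 176)/176 = -(-260)/176 = -1*(-65/44) = 65/44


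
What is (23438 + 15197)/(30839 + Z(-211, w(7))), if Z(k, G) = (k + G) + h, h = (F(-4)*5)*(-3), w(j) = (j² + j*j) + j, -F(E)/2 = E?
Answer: 38635/30613 ≈ 1.2620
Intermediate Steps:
F(E) = -2*E
w(j) = j + 2*j² (w(j) = (j² + j²) + j = 2*j² + j = j + 2*j²)
h = -120 (h = (-2*(-4)*5)*(-3) = (8*5)*(-3) = 40*(-3) = -120)
Z(k, G) = -120 + G + k (Z(k, G) = (k + G) - 120 = (G + k) - 120 = -120 + G + k)
(23438 + 15197)/(30839 + Z(-211, w(7))) = (23438 + 15197)/(30839 + (-120 + 7*(1 + 2*7) - 211)) = 38635/(30839 + (-120 + 7*(1 + 14) - 211)) = 38635/(30839 + (-120 + 7*15 - 211)) = 38635/(30839 + (-120 + 105 - 211)) = 38635/(30839 - 226) = 38635/30613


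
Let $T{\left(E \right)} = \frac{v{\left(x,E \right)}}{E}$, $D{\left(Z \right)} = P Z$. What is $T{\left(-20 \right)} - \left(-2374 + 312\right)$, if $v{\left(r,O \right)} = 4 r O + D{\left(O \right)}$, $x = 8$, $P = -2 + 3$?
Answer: $2095$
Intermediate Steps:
$P = 1$
$D{\left(Z \right)} = Z$ ($D{\left(Z \right)} = 1 Z = Z$)
$v{\left(r,O \right)} = O + 4 O r$ ($v{\left(r,O \right)} = 4 r O + O = 4 O r + O = O + 4 O r$)
$T{\left(E \right)} = 33$ ($T{\left(E \right)} = \frac{E \left(1 + 4 \cdot 8\right)}{E} = \frac{E \left(1 + 32\right)}{E} = \frac{E 33}{E} = \frac{33 E}{E} = 33$)
$T{\left(-20 \right)} - \left(-2374 + 312\right) = 33 - \left(-2374 + 312\right) = 33 - -2062 = 33 + 2062 = 2095$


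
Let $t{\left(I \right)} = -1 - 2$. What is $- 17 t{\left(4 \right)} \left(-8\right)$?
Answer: $-408$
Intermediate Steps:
$t{\left(I \right)} = -3$
$- 17 t{\left(4 \right)} \left(-8\right) = \left(-17\right) \left(-3\right) \left(-8\right) = 51 \left(-8\right) = -408$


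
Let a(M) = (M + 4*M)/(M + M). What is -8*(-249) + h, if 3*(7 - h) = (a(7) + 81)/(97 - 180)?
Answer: 995669/498 ≈ 1999.3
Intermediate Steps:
a(M) = 5/2 (a(M) = (5*M)/((2*M)) = (5*M)*(1/(2*M)) = 5/2)
h = 3653/498 (h = 7 - (5/2 + 81)/(3*(97 - 180)) = 7 - 167/(6*(-83)) = 7 - 167*(-1)/(6*83) = 7 - 1/3*(-167/166) = 7 + 167/498 = 3653/498 ≈ 7.3353)
-8*(-249) + h = -8*(-249) + 3653/498 = 1992 + 3653/498 = 995669/498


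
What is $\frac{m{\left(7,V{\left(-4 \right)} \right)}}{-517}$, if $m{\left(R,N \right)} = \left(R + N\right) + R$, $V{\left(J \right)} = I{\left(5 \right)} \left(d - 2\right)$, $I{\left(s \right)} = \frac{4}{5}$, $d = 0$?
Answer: $- \frac{62}{2585} \approx -0.023985$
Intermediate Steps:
$I{\left(s \right)} = \frac{4}{5}$ ($I{\left(s \right)} = 4 \cdot \frac{1}{5} = \frac{4}{5}$)
$V{\left(J \right)} = - \frac{8}{5}$ ($V{\left(J \right)} = \frac{4 \left(0 - 2\right)}{5} = \frac{4}{5} \left(-2\right) = - \frac{8}{5}$)
$m{\left(R,N \right)} = N + 2 R$ ($m{\left(R,N \right)} = \left(N + R\right) + R = N + 2 R$)
$\frac{m{\left(7,V{\left(-4 \right)} \right)}}{-517} = \frac{- \frac{8}{5} + 2 \cdot 7}{-517} = \left(- \frac{8}{5} + 14\right) \left(- \frac{1}{517}\right) = \frac{62}{5} \left(- \frac{1}{517}\right) = - \frac{62}{2585}$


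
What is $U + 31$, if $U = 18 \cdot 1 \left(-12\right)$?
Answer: $-185$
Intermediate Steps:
$U = -216$ ($U = 18 \left(-12\right) = -216$)
$U + 31 = -216 + 31 = -185$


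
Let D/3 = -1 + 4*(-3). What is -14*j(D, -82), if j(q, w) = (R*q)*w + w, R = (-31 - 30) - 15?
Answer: 3403820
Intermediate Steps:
D = -39 (D = 3*(-1 + 4*(-3)) = 3*(-1 - 12) = 3*(-13) = -39)
R = -76 (R = -61 - 15 = -76)
j(q, w) = w - 76*q*w (j(q, w) = (-76*q)*w + w = -76*q*w + w = w - 76*q*w)
-14*j(D, -82) = -(-1148)*(1 - 76*(-39)) = -(-1148)*(1 + 2964) = -(-1148)*2965 = -14*(-243130) = 3403820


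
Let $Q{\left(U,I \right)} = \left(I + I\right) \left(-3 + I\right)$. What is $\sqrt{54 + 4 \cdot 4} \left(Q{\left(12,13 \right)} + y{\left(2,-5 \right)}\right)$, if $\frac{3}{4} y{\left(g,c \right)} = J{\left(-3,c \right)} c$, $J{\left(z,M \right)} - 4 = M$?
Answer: $\frac{800 \sqrt{70}}{3} \approx 2231.1$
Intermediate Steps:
$J{\left(z,M \right)} = 4 + M$
$Q{\left(U,I \right)} = 2 I \left(-3 + I\right)$
$y{\left(g,c \right)} = \frac{4 c \left(4 + c\right)}{3}$ ($y{\left(g,c \right)} = \frac{4 \left(4 + c\right) c}{3} = \frac{4 c \left(4 + c\right)}{3}$)
$\sqrt{54 + 4 \cdot 4} \left(Q{\left(12,13 \right)} + y{\left(2,-5 \right)}\right) = \sqrt{54 + 4 \cdot 4} \left(2 \cdot 13 \left(-3 + 13\right) + \frac{4}{3} \left(-5\right) \left(4 - 5\right)\right) = \sqrt{54 + 16} \left(2 \cdot 13 \cdot 10 + \frac{4}{3} \left(-5\right) \left(-1\right)\right) = \sqrt{70} \left(260 + \frac{20}{3}\right) = \sqrt{70} \cdot \frac{800}{3} = \frac{800 \sqrt{70}}{3}$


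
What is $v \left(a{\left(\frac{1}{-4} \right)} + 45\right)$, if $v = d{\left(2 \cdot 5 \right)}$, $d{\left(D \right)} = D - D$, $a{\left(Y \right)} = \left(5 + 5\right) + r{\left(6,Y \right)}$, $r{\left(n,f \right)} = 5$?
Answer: $0$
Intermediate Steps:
$a{\left(Y \right)} = 15$ ($a{\left(Y \right)} = \left(5 + 5\right) + 5 = 10 + 5 = 15$)
$d{\left(D \right)} = 0$
$v = 0$
$v \left(a{\left(\frac{1}{-4} \right)} + 45\right) = 0 \left(15 + 45\right) = 0 \cdot 60 = 0$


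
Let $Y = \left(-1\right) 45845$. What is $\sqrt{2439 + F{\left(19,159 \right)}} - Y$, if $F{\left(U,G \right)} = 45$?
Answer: $45845 + 6 \sqrt{69} \approx 45895.0$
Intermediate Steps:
$Y = -45845$
$\sqrt{2439 + F{\left(19,159 \right)}} - Y = \sqrt{2439 + 45} - -45845 = \sqrt{2484} + 45845 = 6 \sqrt{69} + 45845 = 45845 + 6 \sqrt{69}$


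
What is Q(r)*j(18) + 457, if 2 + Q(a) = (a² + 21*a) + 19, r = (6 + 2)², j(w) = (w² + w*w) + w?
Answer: 3634819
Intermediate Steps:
j(w) = w + 2*w² (j(w) = (w² + w²) + w = 2*w² + w = w + 2*w²)
r = 64 (r = 8² = 64)
Q(a) = 17 + a² + 21*a (Q(a) = -2 + ((a² + 21*a) + 19) = -2 + (19 + a² + 21*a) = 17 + a² + 21*a)
Q(r)*j(18) + 457 = (17 + 64² + 21*64)*(18*(1 + 2*18)) + 457 = (17 + 4096 + 1344)*(18*(1 + 36)) + 457 = 5457*(18*37) + 457 = 5457*666 + 457 = 3634362 + 457 = 3634819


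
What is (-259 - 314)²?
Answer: 328329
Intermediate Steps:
(-259 - 314)² = (-573)² = 328329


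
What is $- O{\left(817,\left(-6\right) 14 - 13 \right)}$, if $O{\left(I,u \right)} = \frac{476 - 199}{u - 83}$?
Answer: $\frac{277}{180} \approx 1.5389$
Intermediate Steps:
$O{\left(I,u \right)} = \frac{277}{-83 + u}$
$- O{\left(817,\left(-6\right) 14 - 13 \right)} = - \frac{277}{-83 - 97} = - \frac{277}{-180} = - \frac{277 \left(-1\right)}{180} = \left(-1\right) \left(- \frac{277}{180}\right) = \frac{277}{180}$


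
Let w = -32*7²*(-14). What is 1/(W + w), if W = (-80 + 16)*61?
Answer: 1/18048 ≈ 5.5408e-5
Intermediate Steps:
W = -3904 (W = -64*61 = -3904)
w = 21952 (w = -32*49*(-14) = -1568*(-14) = 21952)
1/(W + w) = 1/(-3904 + 21952) = 1/18048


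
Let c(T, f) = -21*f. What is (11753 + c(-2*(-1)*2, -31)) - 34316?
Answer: -21912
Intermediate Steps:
(11753 + c(-2*(-1)*2, -31)) - 34316 = (11753 - 21*(-31)) - 34316 = (11753 + 651) - 34316 = 12404 - 34316 = -21912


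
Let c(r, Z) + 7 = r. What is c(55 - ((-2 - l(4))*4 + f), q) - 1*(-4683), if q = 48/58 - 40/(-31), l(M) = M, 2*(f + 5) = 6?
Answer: 4757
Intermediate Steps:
f = -2 (f = -5 + (½)*6 = -5 + 3 = -2)
q = 1904/899 (q = 48*(1/58) - 40*(-1/31) = 24/29 + 40/31 = 1904/899 ≈ 2.1179)
c(r, Z) = -7 + r
c(55 - ((-2 - l(4))*4 + f), q) - 1*(-4683) = (-7 + (55 - ((-2 - 1*4)*4 - 2))) - 1*(-4683) = (-7 + (55 - ((-2 - 4)*4 - 2))) + 4683 = (-7 + (55 - (-6*4 - 2))) + 4683 = (-7 + (55 - (-24 - 2))) + 4683 = (-7 + (55 - 1*(-26))) + 4683 = (-7 + (55 + 26)) + 4683 = (-7 + 81) + 4683 = 74 + 4683 = 4757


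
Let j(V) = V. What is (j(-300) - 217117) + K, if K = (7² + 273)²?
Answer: -113733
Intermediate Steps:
K = 103684 (K = (49 + 273)² = 322² = 103684)
(j(-300) - 217117) + K = (-300 - 217117) + 103684 = -217417 + 103684 = -113733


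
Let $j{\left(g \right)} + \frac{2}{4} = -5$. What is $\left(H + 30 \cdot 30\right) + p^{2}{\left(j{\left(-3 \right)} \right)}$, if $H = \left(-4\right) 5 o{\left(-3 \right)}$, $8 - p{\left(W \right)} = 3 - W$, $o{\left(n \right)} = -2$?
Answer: $\frac{3761}{4} \approx 940.25$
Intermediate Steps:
$j{\left(g \right)} = - \frac{11}{2}$ ($j{\left(g \right)} = - \frac{1}{2} - 5 = - \frac{11}{2}$)
$p{\left(W \right)} = 5 + W$ ($p{\left(W \right)} = 8 - \left(3 - W\right) = 8 + \left(-3 + W\right) = 5 + W$)
$H = 40$ ($H = \left(-4\right) 5 \left(-2\right) = \left(-20\right) \left(-2\right) = 40$)
$\left(H + 30 \cdot 30\right) + p^{2}{\left(j{\left(-3 \right)} \right)} = \left(40 + 30 \cdot 30\right) + \left(5 - \frac{11}{2}\right)^{2} = \left(40 + 900\right) + \left(- \frac{1}{2}\right)^{2} = 940 + \frac{1}{4} = \frac{3761}{4}$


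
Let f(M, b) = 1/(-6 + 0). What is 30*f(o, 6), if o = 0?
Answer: -5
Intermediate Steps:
f(M, b) = -⅙ (f(M, b) = 1/(-6) = -⅙)
30*f(o, 6) = 30*(-⅙) = -5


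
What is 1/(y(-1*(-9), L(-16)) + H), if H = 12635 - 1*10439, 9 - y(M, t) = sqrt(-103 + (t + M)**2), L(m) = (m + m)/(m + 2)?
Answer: 36015/79412677 + 7*sqrt(1194)/238238031 ≈ 0.00045453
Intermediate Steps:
L(m) = 2*m/(2 + m) (L(m) = (2*m)/(2 + m) = 2*m/(2 + m))
y(M, t) = 9 - sqrt(-103 + (M + t)**2) (y(M, t) = 9 - sqrt(-103 + (t + M)**2) = 9 - sqrt(-103 + (M + t)**2))
H = 2196 (H = 12635 - 10439 = 2196)
1/(y(-1*(-9), L(-16)) + H) = 1/((9 - sqrt(-103 + (-1*(-9) + 2*(-16)/(2 - 16))**2)) + 2196) = 1/((9 - sqrt(-103 + (9 + 2*(-16)/(-14))**2)) + 2196) = 1/((9 - sqrt(-103 + (9 + 2*(-16)*(-1/14))**2)) + 2196) = 1/((9 - sqrt(-103 + (9 + 16/7)**2)) + 2196) = 1/((9 - sqrt(-103 + (79/7)**2)) + 2196) = 1/((9 - sqrt(-103 + 6241/49)) + 2196) = 1/((9 - sqrt(1194/49)) + 2196) = 1/((9 - sqrt(1194)/7) + 2196) = 1/(2205 - sqrt(1194)/7)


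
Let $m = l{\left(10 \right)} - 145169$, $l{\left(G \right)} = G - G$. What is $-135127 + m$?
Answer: $-280296$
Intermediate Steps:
$l{\left(G \right)} = 0$
$m = -145169$ ($m = 0 - 145169 = -145169$)
$-135127 + m = -135127 - 145169 = -280296$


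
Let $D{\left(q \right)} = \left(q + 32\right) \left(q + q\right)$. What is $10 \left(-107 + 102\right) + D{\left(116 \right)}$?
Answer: $34286$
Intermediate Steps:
$D{\left(q \right)} = 2 q \left(32 + q\right)$ ($D{\left(q \right)} = \left(32 + q\right) 2 q = 2 q \left(32 + q\right)$)
$10 \left(-107 + 102\right) + D{\left(116 \right)} = 10 \left(-107 + 102\right) + 2 \cdot 116 \left(32 + 116\right) = 10 \left(-5\right) + 2 \cdot 116 \cdot 148 = -50 + 34336 = 34286$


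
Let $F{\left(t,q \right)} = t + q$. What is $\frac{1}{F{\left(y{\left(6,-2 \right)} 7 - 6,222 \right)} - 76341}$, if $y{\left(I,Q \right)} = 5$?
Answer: $- \frac{1}{76090} \approx -1.3142 \cdot 10^{-5}$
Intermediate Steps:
$F{\left(t,q \right)} = q + t$
$\frac{1}{F{\left(y{\left(6,-2 \right)} 7 - 6,222 \right)} - 76341} = \frac{1}{\left(222 + \left(5 \cdot 7 - 6\right)\right) - 76341} = \frac{1}{\left(222 + \left(35 - 6\right)\right) - 76341} = \frac{1}{\left(222 + 29\right) - 76341} = \frac{1}{251 - 76341} = \frac{1}{-76090} = - \frac{1}{76090}$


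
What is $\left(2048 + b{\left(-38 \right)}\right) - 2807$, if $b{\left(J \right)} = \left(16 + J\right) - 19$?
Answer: $-800$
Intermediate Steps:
$b{\left(J \right)} = -3 + J$
$\left(2048 + b{\left(-38 \right)}\right) - 2807 = \left(2048 - 41\right) - 2807 = 2007 - 2807 = -800$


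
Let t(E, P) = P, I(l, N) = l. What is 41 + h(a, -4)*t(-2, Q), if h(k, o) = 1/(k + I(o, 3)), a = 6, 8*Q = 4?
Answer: 165/4 ≈ 41.250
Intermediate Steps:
Q = ½ (Q = (⅛)*4 = ½ ≈ 0.50000)
h(k, o) = 1/(k + o)
41 + h(a, -4)*t(-2, Q) = 41 + (½)/(6 - 4) = 41 + (½)/2 = 41 + (½)*(½) = 41 + ¼ = 165/4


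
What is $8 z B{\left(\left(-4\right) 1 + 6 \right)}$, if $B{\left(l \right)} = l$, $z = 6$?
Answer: $96$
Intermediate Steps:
$8 z B{\left(\left(-4\right) 1 + 6 \right)} = 8 \cdot 6 \left(\left(-4\right) 1 + 6\right) = 48 \left(-4 + 6\right) = 48 \cdot 2 = 96$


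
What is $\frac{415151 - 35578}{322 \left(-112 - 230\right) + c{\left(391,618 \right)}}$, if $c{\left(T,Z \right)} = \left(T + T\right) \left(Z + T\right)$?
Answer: $\frac{379573}{678914} \approx 0.55909$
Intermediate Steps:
$c{\left(T,Z \right)} = 2 T \left(T + Z\right)$
$\frac{415151 - 35578}{322 \left(-112 - 230\right) + c{\left(391,618 \right)}} = \frac{415151 - 35578}{322 \left(-112 - 230\right) + 2 \cdot 391 \left(391 + 618\right)} = \frac{379573}{322 \left(-342\right) + 2 \cdot 391 \cdot 1009} = \frac{379573}{-110124 + 789038} = \frac{379573}{678914}$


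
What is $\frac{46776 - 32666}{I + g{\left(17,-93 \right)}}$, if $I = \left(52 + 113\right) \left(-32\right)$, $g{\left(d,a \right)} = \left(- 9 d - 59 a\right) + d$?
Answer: $\frac{14110}{71} \approx 198.73$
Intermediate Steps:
$g{\left(d,a \right)} = - 59 a - 8 d$ ($g{\left(d,a \right)} = \left(- 59 a - 9 d\right) + d = - 59 a - 8 d$)
$I = -5280$ ($I = 165 \left(-32\right) = -5280$)
$\frac{46776 - 32666}{I + g{\left(17,-93 \right)}} = \frac{46776 - 32666}{-5280 - -5351} = \frac{14110}{-5280 + \left(5487 - 136\right)} = \frac{14110}{-5280 + 5351} = \frac{14110}{71}$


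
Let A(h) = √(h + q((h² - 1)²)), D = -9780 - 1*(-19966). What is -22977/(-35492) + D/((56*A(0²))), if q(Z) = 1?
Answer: 11337757/62111 ≈ 182.54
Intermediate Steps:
D = 10186 (D = -9780 + 19966 = 10186)
A(h) = √(1 + h) (A(h) = √(h + 1) = √(1 + h))
-22977/(-35492) + D/((56*A(0²))) = -22977/(-35492) + 10186/((56*√(1 + 0²))) = -22977*(-1/35492) + 10186/((56*√(1 + 0))) = 22977/35492 + 10186/((56*√1)) = 22977/35492 + 10186/((56*1)) = 22977/35492 + 10186/56 = 22977/35492 + 10186*(1/56) = 22977/35492 + 5093/28 = 11337757/62111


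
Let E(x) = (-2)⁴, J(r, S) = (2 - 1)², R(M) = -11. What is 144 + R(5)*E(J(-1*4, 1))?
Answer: -32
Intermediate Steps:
J(r, S) = 1 (J(r, S) = 1² = 1)
E(x) = 16
144 + R(5)*E(J(-1*4, 1)) = 144 - 11*16 = 144 - 176 = -32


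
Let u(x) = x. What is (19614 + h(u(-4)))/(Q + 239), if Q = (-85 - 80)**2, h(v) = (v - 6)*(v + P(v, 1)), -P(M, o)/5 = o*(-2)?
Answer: 9777/13732 ≈ 0.71199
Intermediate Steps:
P(M, o) = 10*o (P(M, o) = -5*o*(-2) = -(-10)*o = 10*o)
h(v) = (-6 + v)*(10 + v) (h(v) = (v - 6)*(v + 10*1) = (-6 + v)*(v + 10) = (-6 + v)*(10 + v))
Q = 27225 (Q = (-165)**2 = 27225)
(19614 + h(u(-4)))/(Q + 239) = (19614 + (-60 + (-4)**2 + 4*(-4)))/(27225 + 239) = (19614 + (-60 + 16 - 16))/27464 = (19614 - 60)*(1/27464) = 19554*(1/27464) = 9777/13732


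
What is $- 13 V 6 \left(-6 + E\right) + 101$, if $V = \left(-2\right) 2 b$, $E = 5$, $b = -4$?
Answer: $1349$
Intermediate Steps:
$V = 16$ ($V = \left(-2\right) 2 \left(-4\right) = \left(-4\right) \left(-4\right) = 16$)
$- 13 V 6 \left(-6 + E\right) + 101 = \left(-13\right) 16 \cdot 6 \left(-6 + 5\right) + 101 = - 208 \cdot 6 \left(-1\right) + 101 = \left(-208\right) \left(-6\right) + 101 = 1248 + 101 = 1349$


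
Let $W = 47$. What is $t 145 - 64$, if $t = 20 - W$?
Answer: $-3979$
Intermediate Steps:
$t = -27$ ($t = 20 - 47 = -27$)
$t 145 - 64 = \left(-27\right) 145 - 64 = -3915 - 64 = -3979$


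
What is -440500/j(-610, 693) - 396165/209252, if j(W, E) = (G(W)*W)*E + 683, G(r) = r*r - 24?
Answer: -62311784264427505/32912763037645844 ≈ -1.8932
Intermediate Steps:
G(r) = -24 + r² (G(r) = r² - 24 = -24 + r²)
j(W, E) = 683 + E*W*(-24 + W²) (j(W, E) = ((-24 + W²)*W)*E + 683 = (W*(-24 + W²))*E + 683 = E*W*(-24 + W²) + 683 = 683 + E*W*(-24 + W²))
-440500/j(-610, 693) - 396165/209252 = -440500/(683 + 693*(-610)*(-24 + (-610)²)) - 396165/209252 = -440500/(683 + 693*(-610)*(-24 + 372100)) - 396165*1/209252 = -440500/(683 + 693*(-610)*372076) - 396165/209252 = -440500/(683 - 157287687480) - 396165/209252 = -440500/(-157287686797) - 396165/209252 = -440500*(-1/157287686797) - 396165/209252 = 440500/157287686797 - 396165/209252 = -62311784264427505/32912763037645844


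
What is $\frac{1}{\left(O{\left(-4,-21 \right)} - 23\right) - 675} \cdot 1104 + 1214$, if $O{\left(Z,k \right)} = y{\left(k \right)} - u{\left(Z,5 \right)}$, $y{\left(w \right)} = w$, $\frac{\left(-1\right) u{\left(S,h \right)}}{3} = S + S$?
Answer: $\frac{900898}{743} \approx 1212.5$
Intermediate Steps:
$u{\left(S,h \right)} = - 6 S$ ($u{\left(S,h \right)} = - 3 \left(S + S\right) = - 3 \cdot 2 S = - 6 S$)
$O{\left(Z,k \right)} = k + 6 Z$ ($O{\left(Z,k \right)} = k - - 6 Z = k + 6 Z$)
$\frac{1}{\left(O{\left(-4,-21 \right)} - 23\right) - 675} \cdot 1104 + 1214 = \frac{1}{\left(\left(-21 + 6 \left(-4\right)\right) - 23\right) - 675} \cdot 1104 + 1214 = \frac{1}{\left(\left(-21 - 24\right) - 23\right) - 675} \cdot 1104 + 1214 = \frac{1}{\left(-45 - 23\right) - 675} \cdot 1104 + 1214 = \frac{1}{-68 - 675} \cdot 1104 + 1214 = \frac{1}{-743} \cdot 1104 + 1214 = \left(- \frac{1}{743}\right) 1104 + 1214 = - \frac{1104}{743} + 1214 = \frac{900898}{743}$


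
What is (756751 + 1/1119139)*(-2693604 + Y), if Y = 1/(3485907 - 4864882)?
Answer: -48396484778771779853206/23742533885 ≈ -2.0384e+12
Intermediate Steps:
Y = -1/1378975 (Y = 1/(-1378975) = -1/1378975 ≈ -7.2518e-7)
(756751 + 1/1119139)*(-2693604 + Y) = (756751 + 1/1119139)*(-2693604 - 1/1378975) = (756751 + 1/1119139)*(-3714412575901/1378975) = (846909557390/1119139)*(-3714412575901/1378975) = -48396484778771779853206/23742533885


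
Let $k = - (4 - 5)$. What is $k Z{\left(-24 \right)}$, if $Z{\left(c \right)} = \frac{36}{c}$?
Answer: $- \frac{3}{2} \approx -1.5$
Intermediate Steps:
$k = 1$ ($k = \left(-1\right) \left(-1\right) = 1$)
$k Z{\left(-24 \right)} = 1 \frac{36}{-24} = 1 \cdot 36 \left(- \frac{1}{24}\right) = 1 \left(- \frac{3}{2}\right) = - \frac{3}{2}$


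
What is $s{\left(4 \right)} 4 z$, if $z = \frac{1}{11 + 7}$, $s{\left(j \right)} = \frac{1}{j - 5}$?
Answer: $- \frac{2}{9} \approx -0.22222$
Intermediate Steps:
$s{\left(j \right)} = \frac{1}{-5 + j}$
$z = \frac{1}{18} \approx 0.055556$
$s{\left(4 \right)} 4 z = \frac{1}{-5 + 4} \cdot 4 \cdot \frac{1}{18} = \frac{1}{-1} \cdot 4 \cdot \frac{1}{18} = \left(-1\right) 4 \cdot \frac{1}{18} = \left(-4\right) \frac{1}{18} = - \frac{2}{9}$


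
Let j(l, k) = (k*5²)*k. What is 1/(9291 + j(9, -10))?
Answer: 1/11791 ≈ 8.4810e-5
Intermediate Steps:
j(l, k) = 25*k² (j(l, k) = (k*25)*k = (25*k)*k = 25*k²)
1/(9291 + j(9, -10)) = 1/(9291 + 25*(-10)²) = 1/(9291 + 25*100) = 1/(9291 + 2500) = 1/11791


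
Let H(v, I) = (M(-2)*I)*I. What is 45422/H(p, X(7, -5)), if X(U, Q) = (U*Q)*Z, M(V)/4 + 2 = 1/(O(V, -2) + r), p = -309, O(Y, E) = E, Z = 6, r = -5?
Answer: -22711/189000 ≈ -0.12016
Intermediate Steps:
M(V) = -60/7 (M(V) = -8 + 4/(-2 - 5) = -8 + 4/(-7) = -8 + 4*(-1/7) = -8 - 4/7 = -60/7)
X(U, Q) = 6*Q*U (X(U, Q) = (U*Q)*6 = (Q*U)*6 = 6*Q*U)
H(v, I) = -60*I**2/7 (H(v, I) = (-60*I/7)*I = -60*I**2/7)
45422/H(p, X(7, -5)) = 45422/((-60*(6*(-5)*7)**2/7)) = 45422/((-60/7*(-210)**2)) = 45422/((-60/7*44100)) = 45422/(-378000) = 45422*(-1/378000) = -22711/189000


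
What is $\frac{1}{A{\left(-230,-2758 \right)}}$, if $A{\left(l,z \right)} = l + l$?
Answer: $- \frac{1}{460} \approx -0.0021739$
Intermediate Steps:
$A{\left(l,z \right)} = 2 l$
$\frac{1}{A{\left(-230,-2758 \right)}} = \frac{1}{2 \left(-230\right)} = \frac{1}{-460} = - \frac{1}{460}$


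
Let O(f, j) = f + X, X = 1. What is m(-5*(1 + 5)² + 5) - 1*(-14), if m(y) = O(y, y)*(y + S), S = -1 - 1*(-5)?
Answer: 29768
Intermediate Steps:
S = 4 (S = -1 + 5 = 4)
O(f, j) = 1 + f (O(f, j) = f + 1 = 1 + f)
m(y) = (1 + y)*(4 + y) (m(y) = (1 + y)*(y + 4) = (1 + y)*(4 + y))
m(-5*(1 + 5)² + 5) - 1*(-14) = (1 + (-5*(1 + 5)² + 5))*(4 + (-5*(1 + 5)² + 5)) - 1*(-14) = (1 + (-5*6² + 5))*(4 + (-5*6² + 5)) + 14 = (1 + (-5*36 + 5))*(4 + (-5*36 + 5)) + 14 = (1 + (-180 + 5))*(4 + (-180 + 5)) + 14 = (1 - 175)*(4 - 175) + 14 = -174*(-171) + 14 = 29754 + 14 = 29768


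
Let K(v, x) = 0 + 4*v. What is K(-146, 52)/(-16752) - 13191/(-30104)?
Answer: 14909773/31518888 ≈ 0.47304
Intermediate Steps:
K(v, x) = 4*v
K(-146, 52)/(-16752) - 13191/(-30104) = (4*(-146))/(-16752) - 13191/(-30104) = -584*(-1/16752) - 13191*(-1/30104) = 73/2094 + 13191/30104 = 14909773/31518888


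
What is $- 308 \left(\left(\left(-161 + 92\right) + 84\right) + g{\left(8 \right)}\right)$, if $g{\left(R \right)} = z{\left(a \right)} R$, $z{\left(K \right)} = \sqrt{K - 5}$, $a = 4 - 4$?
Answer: $-4620 - 2464 i \sqrt{5} \approx -4620.0 - 5509.7 i$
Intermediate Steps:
$a = 0$
$z{\left(K \right)} = \sqrt{-5 + K}$
$g{\left(R \right)} = i R \sqrt{5}$ ($g{\left(R \right)} = \sqrt{-5 + 0} R = \sqrt{-5} R = i \sqrt{5} R = i R \sqrt{5}$)
$- 308 \left(\left(\left(-161 + 92\right) + 84\right) + g{\left(8 \right)}\right) = - 308 \left(\left(\left(-161 + 92\right) + 84\right) + i 8 \sqrt{5}\right) = - 308 \left(\left(-69 + 84\right) + 8 i \sqrt{5}\right) = - 308 \left(15 + 8 i \sqrt{5}\right) = -4620 - 2464 i \sqrt{5}$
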